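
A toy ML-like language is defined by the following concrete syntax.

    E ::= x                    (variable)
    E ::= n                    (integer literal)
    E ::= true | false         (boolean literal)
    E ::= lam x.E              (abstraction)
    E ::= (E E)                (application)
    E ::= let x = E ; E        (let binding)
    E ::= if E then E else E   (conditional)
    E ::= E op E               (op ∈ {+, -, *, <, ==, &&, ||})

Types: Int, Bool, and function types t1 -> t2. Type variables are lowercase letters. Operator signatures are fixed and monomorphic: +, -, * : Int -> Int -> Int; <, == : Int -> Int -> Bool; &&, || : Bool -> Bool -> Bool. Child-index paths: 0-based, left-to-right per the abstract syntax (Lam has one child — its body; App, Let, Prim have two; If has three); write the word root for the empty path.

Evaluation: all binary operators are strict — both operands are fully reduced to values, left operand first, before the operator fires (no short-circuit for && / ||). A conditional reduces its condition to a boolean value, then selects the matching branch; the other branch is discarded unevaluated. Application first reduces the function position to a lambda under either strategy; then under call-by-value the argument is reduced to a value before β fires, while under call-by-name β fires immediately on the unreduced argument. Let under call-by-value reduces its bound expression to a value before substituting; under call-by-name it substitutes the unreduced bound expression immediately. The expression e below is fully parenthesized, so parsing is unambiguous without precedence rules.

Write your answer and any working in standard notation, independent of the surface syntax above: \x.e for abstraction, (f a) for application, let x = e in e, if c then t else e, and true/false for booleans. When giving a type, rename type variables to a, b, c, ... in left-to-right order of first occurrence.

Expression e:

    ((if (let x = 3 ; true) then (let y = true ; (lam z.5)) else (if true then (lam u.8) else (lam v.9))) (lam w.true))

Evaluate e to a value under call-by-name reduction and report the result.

Answer: 5

Trace:
step 0: ((if (let x = 3 in true) then (let y = true in (\z.5)) else (if true then (\u.8) else (\v.9))) (\w.true))
step 1: [let@0.0] ((if true then (let y = true in (\z.5)) else (if true then (\u.8) else (\v.9))) (\w.true))
step 2: [if@0] ((let y = true in (\z.5)) (\w.true))
step 3: [let@0] ((\z.5) (\w.true))
step 4: [beta@root] 5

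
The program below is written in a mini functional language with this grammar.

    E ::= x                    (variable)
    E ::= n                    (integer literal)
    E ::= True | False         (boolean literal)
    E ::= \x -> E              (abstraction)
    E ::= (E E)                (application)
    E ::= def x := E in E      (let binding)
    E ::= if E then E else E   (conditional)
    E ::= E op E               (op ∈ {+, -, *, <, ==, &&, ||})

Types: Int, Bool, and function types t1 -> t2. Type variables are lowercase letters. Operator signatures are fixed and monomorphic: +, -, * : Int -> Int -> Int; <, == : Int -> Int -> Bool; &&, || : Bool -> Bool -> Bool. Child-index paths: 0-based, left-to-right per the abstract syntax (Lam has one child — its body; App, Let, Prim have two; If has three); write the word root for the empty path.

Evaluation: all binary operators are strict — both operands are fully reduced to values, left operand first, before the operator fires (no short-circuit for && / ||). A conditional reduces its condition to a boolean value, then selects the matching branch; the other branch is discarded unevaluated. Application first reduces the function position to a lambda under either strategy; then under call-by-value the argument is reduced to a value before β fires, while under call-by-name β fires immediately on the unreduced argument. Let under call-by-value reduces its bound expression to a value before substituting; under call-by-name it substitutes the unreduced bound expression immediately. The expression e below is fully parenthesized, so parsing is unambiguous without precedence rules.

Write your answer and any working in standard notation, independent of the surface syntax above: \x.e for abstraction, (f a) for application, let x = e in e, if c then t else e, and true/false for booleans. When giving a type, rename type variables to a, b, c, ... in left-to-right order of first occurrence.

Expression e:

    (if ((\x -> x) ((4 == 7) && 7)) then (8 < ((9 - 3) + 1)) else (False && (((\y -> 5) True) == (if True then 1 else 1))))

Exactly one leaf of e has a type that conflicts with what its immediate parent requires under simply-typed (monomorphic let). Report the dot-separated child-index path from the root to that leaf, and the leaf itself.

Answer: 0.1.1 : 7

Working:
x : a
\x._ : a -> a
  unify Int ~ Int
  unify Int ~ Int
  unify Bool ~ Bool
  unify Int ~ Bool
  FAIL: mismatch Int ~ Bool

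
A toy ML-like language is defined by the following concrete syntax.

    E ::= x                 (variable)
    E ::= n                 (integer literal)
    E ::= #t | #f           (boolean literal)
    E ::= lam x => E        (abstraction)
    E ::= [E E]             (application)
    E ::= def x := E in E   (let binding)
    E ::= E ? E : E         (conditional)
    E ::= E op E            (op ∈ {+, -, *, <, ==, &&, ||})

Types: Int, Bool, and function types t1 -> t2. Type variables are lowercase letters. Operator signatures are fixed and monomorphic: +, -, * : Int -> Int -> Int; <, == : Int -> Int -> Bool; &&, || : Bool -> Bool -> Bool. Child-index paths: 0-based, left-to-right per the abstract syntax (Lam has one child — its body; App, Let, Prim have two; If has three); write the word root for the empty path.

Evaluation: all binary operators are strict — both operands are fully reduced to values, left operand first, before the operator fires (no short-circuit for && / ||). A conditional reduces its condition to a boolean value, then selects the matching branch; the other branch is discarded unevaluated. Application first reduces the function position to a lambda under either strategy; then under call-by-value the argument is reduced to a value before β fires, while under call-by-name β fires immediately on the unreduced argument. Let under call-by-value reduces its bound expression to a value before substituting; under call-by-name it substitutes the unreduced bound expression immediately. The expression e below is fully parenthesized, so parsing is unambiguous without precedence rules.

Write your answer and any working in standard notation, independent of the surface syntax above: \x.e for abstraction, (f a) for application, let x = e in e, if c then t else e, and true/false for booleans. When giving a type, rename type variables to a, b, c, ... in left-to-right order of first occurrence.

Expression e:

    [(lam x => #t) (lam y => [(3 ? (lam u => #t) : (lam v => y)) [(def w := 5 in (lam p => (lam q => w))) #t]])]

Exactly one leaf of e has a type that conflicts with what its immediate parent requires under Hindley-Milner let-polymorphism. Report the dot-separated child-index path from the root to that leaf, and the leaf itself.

Derivation:
\x._ : a -> Bool
  unify Int ~ Bool
  FAIL: mismatch Int ~ Bool

Answer: 1.0.0.0 : 3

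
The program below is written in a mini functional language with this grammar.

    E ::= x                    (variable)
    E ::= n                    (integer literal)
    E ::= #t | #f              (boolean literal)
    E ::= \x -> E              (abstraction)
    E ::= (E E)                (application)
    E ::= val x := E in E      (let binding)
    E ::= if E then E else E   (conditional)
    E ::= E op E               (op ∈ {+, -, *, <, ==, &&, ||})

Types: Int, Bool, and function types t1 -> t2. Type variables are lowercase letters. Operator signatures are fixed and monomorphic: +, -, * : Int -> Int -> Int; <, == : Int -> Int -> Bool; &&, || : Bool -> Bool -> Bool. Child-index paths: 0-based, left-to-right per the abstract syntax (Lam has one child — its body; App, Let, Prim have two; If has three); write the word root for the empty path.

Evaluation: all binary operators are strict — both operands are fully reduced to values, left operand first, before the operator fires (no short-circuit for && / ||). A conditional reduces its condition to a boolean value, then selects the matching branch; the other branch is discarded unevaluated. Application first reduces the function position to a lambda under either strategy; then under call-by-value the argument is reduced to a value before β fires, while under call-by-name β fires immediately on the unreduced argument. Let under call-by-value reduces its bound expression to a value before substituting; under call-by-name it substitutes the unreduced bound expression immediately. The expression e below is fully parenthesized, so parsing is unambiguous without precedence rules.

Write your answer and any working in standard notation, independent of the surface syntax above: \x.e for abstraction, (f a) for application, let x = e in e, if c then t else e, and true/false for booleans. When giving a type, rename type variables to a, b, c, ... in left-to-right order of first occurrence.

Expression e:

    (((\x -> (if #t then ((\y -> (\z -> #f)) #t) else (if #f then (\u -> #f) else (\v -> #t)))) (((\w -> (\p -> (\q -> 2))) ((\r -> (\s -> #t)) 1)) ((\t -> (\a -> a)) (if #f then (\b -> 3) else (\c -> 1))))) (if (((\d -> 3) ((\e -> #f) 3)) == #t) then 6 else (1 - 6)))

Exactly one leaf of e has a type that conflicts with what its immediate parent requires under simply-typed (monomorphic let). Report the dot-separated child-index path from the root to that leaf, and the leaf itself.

Derivation:
  unify Bool ~ Bool
\z._ : c -> Bool
\y._ : b -> c -> Bool
  unify b -> c -> Bool ~ Bool -> d
  unify b ~ Bool
  unify c -> Bool ~ d
_ _ : c -> Bool
  unify Bool ~ Bool
\u._ : e -> Bool
\v._ : f -> Bool
  unify e -> Bool ~ f -> Bool
  unify e ~ f
  unify Bool ~ Bool
  unify c -> Bool ~ f -> Bool
  unify c ~ f
  unify Bool ~ Bool
\x._ : a -> f -> Bool
\q._ : i -> Int
\p._ : h -> i -> Int
\w._ : g -> h -> i -> Int
\s._ : k -> Bool
\r._ : j -> k -> Bool
  unify j -> k -> Bool ~ Int -> l
  unify j ~ Int
  unify k -> Bool ~ l
_ _ : k -> Bool
  unify g -> h -> i -> Int ~ (k -> Bool) -> m
  unify g ~ k -> Bool
  unify h -> i -> Int ~ m
_ _ : h -> i -> Int
a : o
\a._ : o -> o
\t._ : n -> o -> o
  unify Bool ~ Bool
\b._ : p -> Int
\c._ : q -> Int
  unify p -> Int ~ q -> Int
  unify p ~ q
  unify Int ~ Int
  unify n -> o -> o ~ (q -> Int) -> r
  unify n ~ q -> Int
  unify o -> o ~ r
_ _ : o -> o
  unify h -> i -> Int ~ (o -> o) -> s
  unify h ~ o -> o
  unify i -> Int ~ s
_ _ : i -> Int
  unify a -> f -> Bool ~ (i -> Int) -> t
  unify a ~ i -> Int
  unify f -> Bool ~ t
_ _ : f -> Bool
\d._ : u -> Int
\e._ : v -> Bool
  unify v -> Bool ~ Int -> w
  unify v ~ Int
  unify Bool ~ w
_ _ : Bool
  unify u -> Int ~ Bool -> x
  unify u ~ Bool
  unify Int ~ x
_ _ : Int
  unify Int ~ Int
  unify Bool ~ Int
  FAIL: mismatch Bool ~ Int

Answer: 1.0.1 : true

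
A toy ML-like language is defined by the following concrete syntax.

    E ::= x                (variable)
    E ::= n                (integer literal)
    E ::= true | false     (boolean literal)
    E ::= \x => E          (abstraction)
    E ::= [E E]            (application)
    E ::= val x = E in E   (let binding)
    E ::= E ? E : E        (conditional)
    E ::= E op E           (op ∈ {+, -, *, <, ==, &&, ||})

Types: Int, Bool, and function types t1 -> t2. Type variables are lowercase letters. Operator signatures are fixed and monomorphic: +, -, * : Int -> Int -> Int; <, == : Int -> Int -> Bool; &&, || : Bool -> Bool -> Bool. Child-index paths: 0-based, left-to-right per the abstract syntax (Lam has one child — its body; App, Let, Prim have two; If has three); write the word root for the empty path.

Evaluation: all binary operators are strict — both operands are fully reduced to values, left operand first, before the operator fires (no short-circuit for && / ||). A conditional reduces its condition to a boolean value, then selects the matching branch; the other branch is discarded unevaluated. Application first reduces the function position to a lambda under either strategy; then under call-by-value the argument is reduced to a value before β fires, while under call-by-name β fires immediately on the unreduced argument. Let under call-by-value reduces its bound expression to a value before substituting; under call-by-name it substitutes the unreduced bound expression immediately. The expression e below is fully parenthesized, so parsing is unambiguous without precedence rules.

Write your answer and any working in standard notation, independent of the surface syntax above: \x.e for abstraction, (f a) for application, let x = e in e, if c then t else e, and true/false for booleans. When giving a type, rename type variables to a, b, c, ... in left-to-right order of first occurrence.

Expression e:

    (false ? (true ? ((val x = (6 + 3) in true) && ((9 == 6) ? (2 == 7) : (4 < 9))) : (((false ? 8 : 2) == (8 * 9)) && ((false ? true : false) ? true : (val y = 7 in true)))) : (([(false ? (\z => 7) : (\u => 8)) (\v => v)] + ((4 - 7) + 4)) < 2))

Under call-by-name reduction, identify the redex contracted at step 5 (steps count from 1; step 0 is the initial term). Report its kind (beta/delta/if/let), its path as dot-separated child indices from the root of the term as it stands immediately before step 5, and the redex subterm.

Trace:
step 0: (if false then (if true then ((let x = (6 + 3) in true) && (if (9 == 6) then (2 == 7) else (4 < 9))) else (((if false then 8 else 2) == (8 * 9)) && (if (if false then true else false) then true else (let y = 7 in true)))) else ((((if false then (\z.7) else (\u.8)) (\v.v)) + ((4 - 7) + 4)) < 2))
step 1: [if@root] ((((if false then (\z.7) else (\u.8)) (\v.v)) + ((4 - 7) + 4)) < 2)
step 2: [if@0.0.0] ((((\u.8) (\v.v)) + ((4 - 7) + 4)) < 2)
step 3: [beta@0.0] ((8 + ((4 - 7) + 4)) < 2)
step 4: [delta@0.1.0] ((8 + (-3 + 4)) < 2)
step 5: [delta@0.1] ((8 + 1) < 2)

Answer: delta at 0.1 : (-3 + 4)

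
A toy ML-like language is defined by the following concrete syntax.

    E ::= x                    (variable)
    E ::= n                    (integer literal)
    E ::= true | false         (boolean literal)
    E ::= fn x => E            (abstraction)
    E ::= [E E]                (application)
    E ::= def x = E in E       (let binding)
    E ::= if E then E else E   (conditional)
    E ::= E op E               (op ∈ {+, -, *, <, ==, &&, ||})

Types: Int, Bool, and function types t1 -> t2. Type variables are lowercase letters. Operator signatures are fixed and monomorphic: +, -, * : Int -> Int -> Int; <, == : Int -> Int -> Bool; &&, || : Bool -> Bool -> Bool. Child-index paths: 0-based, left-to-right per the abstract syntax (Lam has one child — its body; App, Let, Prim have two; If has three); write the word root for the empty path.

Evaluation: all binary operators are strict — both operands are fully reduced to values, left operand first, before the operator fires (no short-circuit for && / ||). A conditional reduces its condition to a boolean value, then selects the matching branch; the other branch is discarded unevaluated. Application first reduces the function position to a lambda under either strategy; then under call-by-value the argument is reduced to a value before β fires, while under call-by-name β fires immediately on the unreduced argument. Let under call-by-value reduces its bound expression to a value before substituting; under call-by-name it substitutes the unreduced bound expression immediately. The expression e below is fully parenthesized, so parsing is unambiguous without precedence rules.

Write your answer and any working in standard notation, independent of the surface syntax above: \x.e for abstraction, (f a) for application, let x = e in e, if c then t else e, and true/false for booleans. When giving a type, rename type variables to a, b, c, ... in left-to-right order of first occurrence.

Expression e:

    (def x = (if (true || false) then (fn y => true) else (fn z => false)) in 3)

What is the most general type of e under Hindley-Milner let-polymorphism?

Answer: Int

Trace:
  unify Bool ~ Bool
  unify Bool ~ Bool
  unify Bool ~ Bool
\y._ : a -> Bool
\z._ : b -> Bool
  unify a -> Bool ~ b -> Bool
  unify a ~ b
  unify Bool ~ Bool
let x : forall. b -> Bool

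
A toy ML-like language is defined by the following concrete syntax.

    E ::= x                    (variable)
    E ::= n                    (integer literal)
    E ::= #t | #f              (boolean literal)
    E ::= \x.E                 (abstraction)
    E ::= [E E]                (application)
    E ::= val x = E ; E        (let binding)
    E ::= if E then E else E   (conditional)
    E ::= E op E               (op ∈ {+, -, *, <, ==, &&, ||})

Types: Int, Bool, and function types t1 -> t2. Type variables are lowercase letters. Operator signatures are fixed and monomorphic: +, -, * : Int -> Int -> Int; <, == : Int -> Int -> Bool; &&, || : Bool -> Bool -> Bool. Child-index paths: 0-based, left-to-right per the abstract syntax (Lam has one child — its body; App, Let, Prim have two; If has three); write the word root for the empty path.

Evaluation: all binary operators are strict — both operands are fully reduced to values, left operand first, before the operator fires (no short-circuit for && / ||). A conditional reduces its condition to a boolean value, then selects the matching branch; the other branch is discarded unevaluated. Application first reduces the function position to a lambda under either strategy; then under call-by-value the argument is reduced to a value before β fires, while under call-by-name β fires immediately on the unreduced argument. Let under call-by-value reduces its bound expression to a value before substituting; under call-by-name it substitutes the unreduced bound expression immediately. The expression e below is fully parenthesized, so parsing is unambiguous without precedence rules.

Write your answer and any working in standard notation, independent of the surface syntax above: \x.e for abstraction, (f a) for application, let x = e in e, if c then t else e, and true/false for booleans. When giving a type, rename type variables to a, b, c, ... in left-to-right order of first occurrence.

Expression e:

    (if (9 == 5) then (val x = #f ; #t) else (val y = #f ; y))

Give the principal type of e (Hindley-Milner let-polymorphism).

Answer: Bool

Trace:
  unify Int ~ Int
  unify Int ~ Int
  unify Bool ~ Bool
let x : Bool
let y : Bool
y : Bool
  unify Bool ~ Bool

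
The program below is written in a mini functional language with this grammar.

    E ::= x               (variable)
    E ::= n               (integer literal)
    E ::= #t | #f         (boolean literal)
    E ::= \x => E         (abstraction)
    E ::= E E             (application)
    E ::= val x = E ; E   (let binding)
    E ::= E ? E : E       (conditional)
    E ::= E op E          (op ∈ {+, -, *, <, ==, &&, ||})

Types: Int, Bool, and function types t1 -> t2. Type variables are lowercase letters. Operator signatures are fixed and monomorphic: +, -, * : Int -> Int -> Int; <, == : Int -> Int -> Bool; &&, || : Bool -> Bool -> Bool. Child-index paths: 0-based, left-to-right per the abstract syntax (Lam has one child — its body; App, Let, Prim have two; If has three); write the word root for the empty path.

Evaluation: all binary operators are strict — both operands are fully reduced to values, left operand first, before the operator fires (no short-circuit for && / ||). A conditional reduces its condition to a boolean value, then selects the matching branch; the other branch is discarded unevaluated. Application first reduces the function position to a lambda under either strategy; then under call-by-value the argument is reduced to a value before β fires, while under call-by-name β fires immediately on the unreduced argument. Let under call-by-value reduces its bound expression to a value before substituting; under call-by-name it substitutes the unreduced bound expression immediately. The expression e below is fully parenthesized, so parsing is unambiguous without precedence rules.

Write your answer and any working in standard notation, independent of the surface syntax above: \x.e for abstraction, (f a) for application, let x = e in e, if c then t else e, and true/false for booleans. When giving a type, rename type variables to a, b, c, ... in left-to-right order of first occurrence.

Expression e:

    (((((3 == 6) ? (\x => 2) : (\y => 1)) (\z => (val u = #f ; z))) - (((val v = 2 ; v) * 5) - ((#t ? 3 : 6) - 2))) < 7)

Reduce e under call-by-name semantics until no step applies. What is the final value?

Answer: true

Trace:
step 0: ((((if (3 == 6) then (\x.2) else (\y.1)) (\z.(let u = false in z))) - (((let v = 2 in v) * 5) - ((if true then 3 else 6) - 2))) < 7)
step 1: [delta@0.0.0.0] ((((if false then (\x.2) else (\y.1)) (\z.(let u = false in z))) - (((let v = 2 in v) * 5) - ((if true then 3 else 6) - 2))) < 7)
step 2: [if@0.0.0] ((((\y.1) (\z.(let u = false in z))) - (((let v = 2 in v) * 5) - ((if true then 3 else 6) - 2))) < 7)
step 3: [beta@0.0] ((1 - (((let v = 2 in v) * 5) - ((if true then 3 else 6) - 2))) < 7)
step 4: [let@0.1.0.0] ((1 - ((2 * 5) - ((if true then 3 else 6) - 2))) < 7)
step 5: [delta@0.1.0] ((1 - (10 - ((if true then 3 else 6) - 2))) < 7)
step 6: [if@0.1.1.0] ((1 - (10 - (3 - 2))) < 7)
step 7: [delta@0.1.1] ((1 - (10 - 1)) < 7)
step 8: [delta@0.1] ((1 - 9) < 7)
step 9: [delta@0] (-8 < 7)
step 10: [delta@root] true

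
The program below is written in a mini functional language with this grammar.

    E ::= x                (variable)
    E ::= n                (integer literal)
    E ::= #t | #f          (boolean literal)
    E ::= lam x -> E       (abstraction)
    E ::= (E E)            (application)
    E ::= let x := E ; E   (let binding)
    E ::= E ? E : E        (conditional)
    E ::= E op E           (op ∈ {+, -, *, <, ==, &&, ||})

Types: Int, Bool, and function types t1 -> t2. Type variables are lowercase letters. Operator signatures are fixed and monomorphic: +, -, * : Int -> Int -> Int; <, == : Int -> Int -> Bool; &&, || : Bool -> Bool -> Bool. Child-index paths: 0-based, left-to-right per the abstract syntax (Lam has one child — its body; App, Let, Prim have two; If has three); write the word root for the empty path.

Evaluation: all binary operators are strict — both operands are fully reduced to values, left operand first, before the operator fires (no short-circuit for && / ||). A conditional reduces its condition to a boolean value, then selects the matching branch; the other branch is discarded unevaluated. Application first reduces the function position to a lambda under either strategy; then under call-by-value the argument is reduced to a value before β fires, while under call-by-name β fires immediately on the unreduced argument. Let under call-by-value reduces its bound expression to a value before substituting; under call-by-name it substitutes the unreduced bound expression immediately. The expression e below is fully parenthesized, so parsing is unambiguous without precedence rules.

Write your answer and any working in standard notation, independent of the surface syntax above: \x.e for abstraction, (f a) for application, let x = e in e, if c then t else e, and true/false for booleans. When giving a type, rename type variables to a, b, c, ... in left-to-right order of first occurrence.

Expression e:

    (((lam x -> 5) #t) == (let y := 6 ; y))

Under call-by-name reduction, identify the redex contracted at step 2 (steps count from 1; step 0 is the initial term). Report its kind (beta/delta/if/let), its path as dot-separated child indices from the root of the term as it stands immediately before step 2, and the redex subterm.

Working:
step 0: (((\x.5) true) == (let y = 6 in y))
step 1: [beta@0] (5 == (let y = 6 in y))
step 2: [let@1] (5 == 6)

Answer: let at 1 : (let y = 6 in y)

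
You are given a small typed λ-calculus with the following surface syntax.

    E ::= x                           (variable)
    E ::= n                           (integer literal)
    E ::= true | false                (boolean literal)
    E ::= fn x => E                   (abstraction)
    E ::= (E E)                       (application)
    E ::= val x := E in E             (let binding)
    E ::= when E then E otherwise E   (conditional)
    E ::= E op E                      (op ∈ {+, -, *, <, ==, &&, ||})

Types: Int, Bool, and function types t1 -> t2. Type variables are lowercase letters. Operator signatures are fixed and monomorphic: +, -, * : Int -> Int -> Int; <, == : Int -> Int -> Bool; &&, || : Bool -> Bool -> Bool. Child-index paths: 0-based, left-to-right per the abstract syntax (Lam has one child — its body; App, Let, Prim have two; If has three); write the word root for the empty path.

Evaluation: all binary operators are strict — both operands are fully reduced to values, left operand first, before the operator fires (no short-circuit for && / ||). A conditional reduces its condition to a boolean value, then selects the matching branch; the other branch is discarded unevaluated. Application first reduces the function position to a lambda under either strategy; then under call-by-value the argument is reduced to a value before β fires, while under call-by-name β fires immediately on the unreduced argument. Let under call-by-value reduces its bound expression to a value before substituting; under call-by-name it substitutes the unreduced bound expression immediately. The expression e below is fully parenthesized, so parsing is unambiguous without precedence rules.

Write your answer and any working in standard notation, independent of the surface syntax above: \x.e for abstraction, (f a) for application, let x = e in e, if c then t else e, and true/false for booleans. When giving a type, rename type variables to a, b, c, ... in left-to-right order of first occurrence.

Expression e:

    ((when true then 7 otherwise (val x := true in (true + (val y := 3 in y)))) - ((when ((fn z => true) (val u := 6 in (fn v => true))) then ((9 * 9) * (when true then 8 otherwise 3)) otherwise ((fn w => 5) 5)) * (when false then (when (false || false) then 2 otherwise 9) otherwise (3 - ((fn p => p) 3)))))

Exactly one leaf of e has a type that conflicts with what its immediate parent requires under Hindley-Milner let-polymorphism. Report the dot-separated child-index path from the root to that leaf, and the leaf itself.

Trace:
  unify Bool ~ Bool
let x : Bool
  unify Bool ~ Int
  FAIL: mismatch Bool ~ Int

Answer: 0.2.1.0 : true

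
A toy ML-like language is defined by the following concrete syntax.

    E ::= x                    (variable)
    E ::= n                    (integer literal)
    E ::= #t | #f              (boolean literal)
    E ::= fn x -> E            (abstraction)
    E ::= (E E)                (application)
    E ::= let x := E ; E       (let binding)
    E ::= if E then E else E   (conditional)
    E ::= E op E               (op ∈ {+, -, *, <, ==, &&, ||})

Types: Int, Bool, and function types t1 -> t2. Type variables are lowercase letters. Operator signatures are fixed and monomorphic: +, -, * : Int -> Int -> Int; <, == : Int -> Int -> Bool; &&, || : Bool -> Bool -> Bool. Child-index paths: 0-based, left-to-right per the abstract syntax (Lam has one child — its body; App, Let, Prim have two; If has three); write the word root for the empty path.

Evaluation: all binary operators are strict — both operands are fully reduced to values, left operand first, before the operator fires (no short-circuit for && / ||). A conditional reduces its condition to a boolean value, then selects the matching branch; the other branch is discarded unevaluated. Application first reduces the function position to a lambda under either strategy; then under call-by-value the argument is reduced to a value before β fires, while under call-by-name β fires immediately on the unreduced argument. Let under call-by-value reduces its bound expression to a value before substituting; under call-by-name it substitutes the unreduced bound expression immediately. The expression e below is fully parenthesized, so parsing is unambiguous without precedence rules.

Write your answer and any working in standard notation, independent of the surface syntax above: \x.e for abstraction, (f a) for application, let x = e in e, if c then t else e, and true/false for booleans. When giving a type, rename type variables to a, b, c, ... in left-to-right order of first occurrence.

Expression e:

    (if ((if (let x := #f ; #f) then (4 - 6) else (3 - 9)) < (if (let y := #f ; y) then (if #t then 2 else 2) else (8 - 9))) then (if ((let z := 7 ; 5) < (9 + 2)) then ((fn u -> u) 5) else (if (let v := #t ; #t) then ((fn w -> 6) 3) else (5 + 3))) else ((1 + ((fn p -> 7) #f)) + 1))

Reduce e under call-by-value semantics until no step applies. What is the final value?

Answer: 5

Working:
step 0: (if ((if (let x = false in false) then (4 - 6) else (3 - 9)) < (if (let y = false in y) then (if true then 2 else 2) else (8 - 9))) then (if ((let z = 7 in 5) < (9 + 2)) then ((\u.u) 5) else (if (let v = true in true) then ((\w.6) 3) else (5 + 3))) else ((1 + ((\p.7) false)) + 1))
step 1: [let@0.0.0] (if ((if false then (4 - 6) else (3 - 9)) < (if (let y = false in y) then (if true then 2 else 2) else (8 - 9))) then (if ((let z = 7 in 5) < (9 + 2)) then ((\u.u) 5) else (if (let v = true in true) then ((\w.6) 3) else (5 + 3))) else ((1 + ((\p.7) false)) + 1))
step 2: [if@0.0] (if ((3 - 9) < (if (let y = false in y) then (if true then 2 else 2) else (8 - 9))) then (if ((let z = 7 in 5) < (9 + 2)) then ((\u.u) 5) else (if (let v = true in true) then ((\w.6) 3) else (5 + 3))) else ((1 + ((\p.7) false)) + 1))
step 3: [delta@0.0] (if (-6 < (if (let y = false in y) then (if true then 2 else 2) else (8 - 9))) then (if ((let z = 7 in 5) < (9 + 2)) then ((\u.u) 5) else (if (let v = true in true) then ((\w.6) 3) else (5 + 3))) else ((1 + ((\p.7) false)) + 1))
step 4: [let@0.1.0] (if (-6 < (if false then (if true then 2 else 2) else (8 - 9))) then (if ((let z = 7 in 5) < (9 + 2)) then ((\u.u) 5) else (if (let v = true in true) then ((\w.6) 3) else (5 + 3))) else ((1 + ((\p.7) false)) + 1))
step 5: [if@0.1] (if (-6 < (8 - 9)) then (if ((let z = 7 in 5) < (9 + 2)) then ((\u.u) 5) else (if (let v = true in true) then ((\w.6) 3) else (5 + 3))) else ((1 + ((\p.7) false)) + 1))
step 6: [delta@0.1] (if (-6 < -1) then (if ((let z = 7 in 5) < (9 + 2)) then ((\u.u) 5) else (if (let v = true in true) then ((\w.6) 3) else (5 + 3))) else ((1 + ((\p.7) false)) + 1))
step 7: [delta@0] (if true then (if ((let z = 7 in 5) < (9 + 2)) then ((\u.u) 5) else (if (let v = true in true) then ((\w.6) 3) else (5 + 3))) else ((1 + ((\p.7) false)) + 1))
step 8: [if@root] (if ((let z = 7 in 5) < (9 + 2)) then ((\u.u) 5) else (if (let v = true in true) then ((\w.6) 3) else (5 + 3)))
step 9: [let@0.0] (if (5 < (9 + 2)) then ((\u.u) 5) else (if (let v = true in true) then ((\w.6) 3) else (5 + 3)))
step 10: [delta@0.1] (if (5 < 11) then ((\u.u) 5) else (if (let v = true in true) then ((\w.6) 3) else (5 + 3)))
step 11: [delta@0] (if true then ((\u.u) 5) else (if (let v = true in true) then ((\w.6) 3) else (5 + 3)))
step 12: [if@root] ((\u.u) 5)
step 13: [beta@root] 5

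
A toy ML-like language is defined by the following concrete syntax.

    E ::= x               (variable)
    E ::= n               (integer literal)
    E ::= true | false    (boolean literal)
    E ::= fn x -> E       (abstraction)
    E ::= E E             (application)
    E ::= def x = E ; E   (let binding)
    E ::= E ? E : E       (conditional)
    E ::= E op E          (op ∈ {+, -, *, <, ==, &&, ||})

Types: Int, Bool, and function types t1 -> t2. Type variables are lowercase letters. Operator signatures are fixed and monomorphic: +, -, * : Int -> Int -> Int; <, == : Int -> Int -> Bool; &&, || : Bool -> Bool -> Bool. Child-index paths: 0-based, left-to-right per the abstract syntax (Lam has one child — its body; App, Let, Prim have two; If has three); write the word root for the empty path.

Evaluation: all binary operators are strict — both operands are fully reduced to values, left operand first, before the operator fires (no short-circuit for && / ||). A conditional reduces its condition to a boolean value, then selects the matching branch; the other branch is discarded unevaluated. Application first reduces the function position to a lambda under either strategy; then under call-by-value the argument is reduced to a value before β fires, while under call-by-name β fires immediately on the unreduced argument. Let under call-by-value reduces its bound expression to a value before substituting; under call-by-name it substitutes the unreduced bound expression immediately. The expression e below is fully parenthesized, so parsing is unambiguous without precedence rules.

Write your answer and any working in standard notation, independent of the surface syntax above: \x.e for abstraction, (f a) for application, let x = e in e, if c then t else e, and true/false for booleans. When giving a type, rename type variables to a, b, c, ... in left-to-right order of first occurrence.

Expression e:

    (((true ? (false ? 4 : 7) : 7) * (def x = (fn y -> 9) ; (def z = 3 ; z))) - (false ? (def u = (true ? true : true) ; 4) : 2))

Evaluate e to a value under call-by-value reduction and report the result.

Derivation:
step 0: (((if true then (if false then 4 else 7) else 7) * (let x = (\y.9) in (let z = 3 in z))) - (if false then (let u = (if true then true else true) in 4) else 2))
step 1: [if@0.0] (((if false then 4 else 7) * (let x = (\y.9) in (let z = 3 in z))) - (if false then (let u = (if true then true else true) in 4) else 2))
step 2: [if@0.0] ((7 * (let x = (\y.9) in (let z = 3 in z))) - (if false then (let u = (if true then true else true) in 4) else 2))
step 3: [let@0.1] ((7 * (let z = 3 in z)) - (if false then (let u = (if true then true else true) in 4) else 2))
step 4: [let@0.1] ((7 * 3) - (if false then (let u = (if true then true else true) in 4) else 2))
step 5: [delta@0] (21 - (if false then (let u = (if true then true else true) in 4) else 2))
step 6: [if@1] (21 - 2)
step 7: [delta@root] 19

Answer: 19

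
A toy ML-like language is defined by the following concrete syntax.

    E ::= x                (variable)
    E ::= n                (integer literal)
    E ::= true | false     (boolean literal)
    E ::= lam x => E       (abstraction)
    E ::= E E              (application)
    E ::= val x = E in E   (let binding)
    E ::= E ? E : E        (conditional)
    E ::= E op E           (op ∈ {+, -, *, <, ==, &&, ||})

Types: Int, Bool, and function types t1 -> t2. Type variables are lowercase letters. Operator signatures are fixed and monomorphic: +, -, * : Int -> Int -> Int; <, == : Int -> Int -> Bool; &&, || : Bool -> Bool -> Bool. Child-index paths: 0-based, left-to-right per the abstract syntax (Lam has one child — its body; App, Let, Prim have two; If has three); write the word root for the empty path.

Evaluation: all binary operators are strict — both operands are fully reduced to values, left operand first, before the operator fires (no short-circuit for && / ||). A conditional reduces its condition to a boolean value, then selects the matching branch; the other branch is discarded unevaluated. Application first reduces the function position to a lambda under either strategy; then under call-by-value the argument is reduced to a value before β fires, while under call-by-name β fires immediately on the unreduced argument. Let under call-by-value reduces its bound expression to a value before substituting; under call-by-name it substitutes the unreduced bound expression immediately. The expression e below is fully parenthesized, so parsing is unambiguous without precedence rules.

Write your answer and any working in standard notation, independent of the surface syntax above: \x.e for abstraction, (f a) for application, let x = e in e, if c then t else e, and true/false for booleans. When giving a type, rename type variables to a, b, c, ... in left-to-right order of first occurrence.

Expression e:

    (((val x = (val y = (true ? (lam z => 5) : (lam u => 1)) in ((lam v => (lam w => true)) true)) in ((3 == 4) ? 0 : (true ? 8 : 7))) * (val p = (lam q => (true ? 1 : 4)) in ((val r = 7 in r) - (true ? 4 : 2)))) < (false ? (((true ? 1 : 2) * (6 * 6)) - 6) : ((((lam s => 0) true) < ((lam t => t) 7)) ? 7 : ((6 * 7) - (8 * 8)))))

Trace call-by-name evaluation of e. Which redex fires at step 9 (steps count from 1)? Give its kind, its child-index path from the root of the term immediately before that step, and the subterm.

Answer: delta at 0 : (8 * 3)

Derivation:
step 0: (((let x = (let y = (if true then (\z.5) else (\u.1)) in ((\v.(\w.true)) true)) in (if (3 == 4) then 0 else (if true then 8 else 7))) * (let p = (\q.(if true then 1 else 4)) in ((let r = 7 in r) - (if true then 4 else 2)))) < (if false then (((if true then 1 else 2) * (6 * 6)) - 6) else (if (((\s.0) true) < ((\t.t) 7)) then 7 else ((6 * 7) - (8 * 8)))))
step 1: [let@0.0] (((if (3 == 4) then 0 else (if true then 8 else 7)) * (let p = (\q.(if true then 1 else 4)) in ((let r = 7 in r) - (if true then 4 else 2)))) < (if false then (((if true then 1 else 2) * (6 * 6)) - 6) else (if (((\s.0) true) < ((\t.t) 7)) then 7 else ((6 * 7) - (8 * 8)))))
step 2: [delta@0.0.0] (((if false then 0 else (if true then 8 else 7)) * (let p = (\q.(if true then 1 else 4)) in ((let r = 7 in r) - (if true then 4 else 2)))) < (if false then (((if true then 1 else 2) * (6 * 6)) - 6) else (if (((\s.0) true) < ((\t.t) 7)) then 7 else ((6 * 7) - (8 * 8)))))
step 3: [if@0.0] (((if true then 8 else 7) * (let p = (\q.(if true then 1 else 4)) in ((let r = 7 in r) - (if true then 4 else 2)))) < (if false then (((if true then 1 else 2) * (6 * 6)) - 6) else (if (((\s.0) true) < ((\t.t) 7)) then 7 else ((6 * 7) - (8 * 8)))))
step 4: [if@0.0] ((8 * (let p = (\q.(if true then 1 else 4)) in ((let r = 7 in r) - (if true then 4 else 2)))) < (if false then (((if true then 1 else 2) * (6 * 6)) - 6) else (if (((\s.0) true) < ((\t.t) 7)) then 7 else ((6 * 7) - (8 * 8)))))
step 5: [let@0.1] ((8 * ((let r = 7 in r) - (if true then 4 else 2))) < (if false then (((if true then 1 else 2) * (6 * 6)) - 6) else (if (((\s.0) true) < ((\t.t) 7)) then 7 else ((6 * 7) - (8 * 8)))))
step 6: [let@0.1.0] ((8 * (7 - (if true then 4 else 2))) < (if false then (((if true then 1 else 2) * (6 * 6)) - 6) else (if (((\s.0) true) < ((\t.t) 7)) then 7 else ((6 * 7) - (8 * 8)))))
step 7: [if@0.1.1] ((8 * (7 - 4)) < (if false then (((if true then 1 else 2) * (6 * 6)) - 6) else (if (((\s.0) true) < ((\t.t) 7)) then 7 else ((6 * 7) - (8 * 8)))))
step 8: [delta@0.1] ((8 * 3) < (if false then (((if true then 1 else 2) * (6 * 6)) - 6) else (if (((\s.0) true) < ((\t.t) 7)) then 7 else ((6 * 7) - (8 * 8)))))
step 9: [delta@0] (24 < (if false then (((if true then 1 else 2) * (6 * 6)) - 6) else (if (((\s.0) true) < ((\t.t) 7)) then 7 else ((6 * 7) - (8 * 8)))))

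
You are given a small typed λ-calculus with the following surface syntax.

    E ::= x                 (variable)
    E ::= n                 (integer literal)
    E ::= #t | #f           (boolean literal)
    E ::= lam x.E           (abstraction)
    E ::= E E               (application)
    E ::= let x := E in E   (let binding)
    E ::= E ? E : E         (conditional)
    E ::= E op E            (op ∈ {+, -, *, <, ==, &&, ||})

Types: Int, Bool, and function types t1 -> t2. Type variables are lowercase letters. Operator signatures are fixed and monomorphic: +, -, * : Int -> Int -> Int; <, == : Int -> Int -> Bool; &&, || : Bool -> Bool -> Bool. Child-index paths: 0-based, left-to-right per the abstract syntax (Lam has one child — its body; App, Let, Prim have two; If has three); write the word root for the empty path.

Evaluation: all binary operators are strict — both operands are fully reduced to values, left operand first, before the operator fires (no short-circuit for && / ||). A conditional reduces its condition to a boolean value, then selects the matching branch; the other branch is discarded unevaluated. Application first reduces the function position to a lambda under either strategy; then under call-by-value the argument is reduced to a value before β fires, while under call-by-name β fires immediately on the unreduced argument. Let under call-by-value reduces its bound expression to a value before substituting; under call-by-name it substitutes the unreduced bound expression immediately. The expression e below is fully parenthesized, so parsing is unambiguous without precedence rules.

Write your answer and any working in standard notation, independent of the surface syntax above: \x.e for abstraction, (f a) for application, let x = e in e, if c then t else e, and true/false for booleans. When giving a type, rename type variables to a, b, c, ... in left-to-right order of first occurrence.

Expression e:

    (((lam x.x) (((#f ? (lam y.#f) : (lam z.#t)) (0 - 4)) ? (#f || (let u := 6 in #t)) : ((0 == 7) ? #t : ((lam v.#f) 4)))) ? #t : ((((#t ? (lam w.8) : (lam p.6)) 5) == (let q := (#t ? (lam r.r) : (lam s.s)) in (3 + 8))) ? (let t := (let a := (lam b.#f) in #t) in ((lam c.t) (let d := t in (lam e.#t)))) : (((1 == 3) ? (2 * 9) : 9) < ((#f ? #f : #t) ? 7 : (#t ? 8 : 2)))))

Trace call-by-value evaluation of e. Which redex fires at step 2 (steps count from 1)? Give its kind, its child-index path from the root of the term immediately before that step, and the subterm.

Answer: delta at 0.1.0.1 : (0 - 4)

Derivation:
step 0: (if ((\x.x) (if ((if false then (\y.false) else (\z.true)) (0 - 4)) then (false || (let u = 6 in true)) else (if (0 == 7) then true else ((\v.false) 4)))) then true else (if (((if true then (\w.8) else (\p.6)) 5) == (let q = (if true then (\r.r) else (\s.s)) in (3 + 8))) then (let t = (let a = (\b.false) in true) in ((\c.t) (let d = t in (\e.true)))) else ((if (1 == 3) then (2 * 9) else 9) < (if (if false then false else true) then 7 else (if true then 8 else 2)))))
step 1: [if@0.1.0.0] (if ((\x.x) (if ((\z.true) (0 - 4)) then (false || (let u = 6 in true)) else (if (0 == 7) then true else ((\v.false) 4)))) then true else (if (((if true then (\w.8) else (\p.6)) 5) == (let q = (if true then (\r.r) else (\s.s)) in (3 + 8))) then (let t = (let a = (\b.false) in true) in ((\c.t) (let d = t in (\e.true)))) else ((if (1 == 3) then (2 * 9) else 9) < (if (if false then false else true) then 7 else (if true then 8 else 2)))))
step 2: [delta@0.1.0.1] (if ((\x.x) (if ((\z.true) -4) then (false || (let u = 6 in true)) else (if (0 == 7) then true else ((\v.false) 4)))) then true else (if (((if true then (\w.8) else (\p.6)) 5) == (let q = (if true then (\r.r) else (\s.s)) in (3 + 8))) then (let t = (let a = (\b.false) in true) in ((\c.t) (let d = t in (\e.true)))) else ((if (1 == 3) then (2 * 9) else 9) < (if (if false then false else true) then 7 else (if true then 8 else 2)))))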